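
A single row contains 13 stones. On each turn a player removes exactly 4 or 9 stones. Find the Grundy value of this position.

Compute g(0), g(1), … for moves {4, 9}:
g(0) = mex{} = 0
g(1) = mex{} = 0
g(2) = mex{} = 0
g(3) = mex{} = 0
g(4) = mex{0} = 1
g(5) = mex{0} = 1
g(6) = mex{0} = 1
g(7) = mex{0} = 1
g(8) = mex{1} = 0
g(9) = mex{0,1} = 2
g(10) = mex{0,1} = 2
g(11) = mex{0,1} = 2
g(12) = mex{0} = 1
g(13) = mex{1,2} = 0
So g(13) = 0.

0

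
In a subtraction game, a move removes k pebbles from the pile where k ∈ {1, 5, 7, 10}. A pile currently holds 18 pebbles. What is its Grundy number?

Build the Grundy sequence with g(k) = mex{g(k−s) : s ∈ {1, 5, 7, 10}, s ≤ k}:
k:     0  1  2  3  4  5  6  7  8  9 10 11 12 13 14 15 16 17 18
g(k):  0  1  0  1  0  1  0  1  0  1  2  3  2  3  2  3  2  0  1
So g(18) = 1.

1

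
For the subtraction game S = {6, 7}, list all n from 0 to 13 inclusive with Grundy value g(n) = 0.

Build the Grundy sequence with g(k) = mex{g(k−s) : s ∈ {6, 7}, s ≤ k}:
k:     0  1  2  3  4  5  6  7  8  9 10 11 12 13
g(k):  0  0  0  0  0  0  1  1  1  1  1  1  2  0
The P-positions (g = 0) in 0..13 are 0, 1, 2, 3, 4, 5, 13.

0, 1, 2, 3, 4, 5, 13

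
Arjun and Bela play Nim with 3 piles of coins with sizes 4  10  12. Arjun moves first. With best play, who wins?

Nim-sum: 4 ⊕ 10 ⊕ 12 = 2.
The nim-sum is 2 ≠ 0, so this is an N-position: the player to move can win; Arjun has a winning move.

Arjun wins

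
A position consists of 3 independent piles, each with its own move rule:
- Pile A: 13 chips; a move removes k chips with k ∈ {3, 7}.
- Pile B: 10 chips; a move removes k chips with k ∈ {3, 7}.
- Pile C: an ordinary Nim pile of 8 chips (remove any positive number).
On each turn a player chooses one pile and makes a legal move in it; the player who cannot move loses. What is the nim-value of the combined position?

Build the Grundy sequence for pile A with g(k) = mex{g(k−s) : s ∈ {3, 7}, s ≤ k}:
g(0) = mex{} = 0
g(1) = mex{} = 0
g(2) = mex{} = 0
g(3) = mex{0} = 1
g(4) = mex{0} = 1
g(5) = mex{0} = 1
g(6) = mex{1} = 0
g(7) = mex{0,1} = 2
g(8) = mex{0,1} = 2
g(9) = mex{0} = 1
g(10) = mex{1,2} = 0
g(11) = mex{1,2} = 0
g(12) = mex{1} = 0
g(13) = mex{0} = 1
So g(13) = 1.
For pile B, compute g(0), g(1), … with moves {3, 7}:
g(0) = mex{} = 0
g(1) = mex{} = 0
g(2) = mex{} = 0
g(3) = mex{0} = 1
g(4) = mex{0} = 1
g(5) = mex{0} = 1
g(6) = mex{1} = 0
g(7) = mex{0,1} = 2
g(8) = mex{0,1} = 2
g(9) = mex{0} = 1
g(10) = mex{1,2} = 0
So g(10) = 0.
Pile C is a plain Nim pile of size 8, so its Grundy value is 8.
The value of a disjunctive sum is the nim-sum of the parts.
Combined value = 1 ⊕ 0 ⊕ 8 = 9.

9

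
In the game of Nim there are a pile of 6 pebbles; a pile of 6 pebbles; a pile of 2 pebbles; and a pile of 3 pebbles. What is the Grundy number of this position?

Write each in binary and XOR column by column:
  110  (6)
  110  (6)
  010  (2)
  011  (3)
  ---
  001  (1)

1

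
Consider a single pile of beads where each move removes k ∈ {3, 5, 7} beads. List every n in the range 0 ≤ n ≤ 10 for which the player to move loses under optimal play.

0, 1, 2, 10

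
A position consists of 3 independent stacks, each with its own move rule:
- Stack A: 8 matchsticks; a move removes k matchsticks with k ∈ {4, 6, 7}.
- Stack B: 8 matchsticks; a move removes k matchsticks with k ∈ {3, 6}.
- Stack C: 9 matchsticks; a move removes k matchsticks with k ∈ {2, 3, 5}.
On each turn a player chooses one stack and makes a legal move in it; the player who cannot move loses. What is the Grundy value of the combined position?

Build the Grundy sequence for stack A with g(k) = mex{g(k−s) : s ∈ {4, 6, 7}, s ≤ k}:
k:     0  1  2  3  4  5  6  7  8
g(k):  0  0  0  0  1  1  1  1  2
So g(8) = 2.
Build the Grundy sequence for stack B with g(k) = mex{g(k−s) : s ∈ {3, 6}, s ≤ k}:
k:     0  1  2  3  4  5  6  7  8
g(k):  0  0  0  1  1  1  2  2  2
So g(8) = 2.
Grundy values for stack C (subtraction set {2, 3, 5}):
k:     0  1  2  3  4  5  6  7  8  9
g(k):  0  0  1  1  2  2  3  0  0  1
So g(9) = 1.
The value of a disjunctive sum is the nim-sum of the parts.
Combined value = 2 ⊕ 2 ⊕ 1 = 1.

1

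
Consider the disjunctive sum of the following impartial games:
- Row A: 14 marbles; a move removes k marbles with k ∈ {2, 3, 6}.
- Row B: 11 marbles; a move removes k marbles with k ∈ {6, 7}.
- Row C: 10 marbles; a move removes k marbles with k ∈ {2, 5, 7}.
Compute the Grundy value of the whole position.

1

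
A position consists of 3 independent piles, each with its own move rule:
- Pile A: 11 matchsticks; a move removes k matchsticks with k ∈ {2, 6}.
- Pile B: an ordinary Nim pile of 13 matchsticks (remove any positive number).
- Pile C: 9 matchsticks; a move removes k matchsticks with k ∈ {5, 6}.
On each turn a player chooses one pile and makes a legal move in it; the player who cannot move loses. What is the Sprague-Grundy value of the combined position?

13

For pile A, compute g(0), g(1), … with moves {2, 6}:
k:     0  1  2  3  4  5  6  7  8  9 10 11
g(k):  0  0  1  1  0  0  1  1  0  0  1  1
So g(11) = 1.
Pile B is a plain Nim pile of size 13, so its Grundy value is 13.
Build the Grundy sequence for pile C with g(k) = mex{g(k−s) : s ∈ {5, 6}, s ≤ k}:
k:     0  1  2  3  4  5  6  7  8  9
g(k):  0  0  0  0  0  1  1  1  1  1
So g(9) = 1.
The value of a disjunctive sum is the nim-sum of the parts.
Combined value = 1 XOR 13 XOR 1 = 13.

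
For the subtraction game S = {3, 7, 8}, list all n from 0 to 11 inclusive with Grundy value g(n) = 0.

0, 1, 2, 6, 11

Compute g(0), g(1), … for moves {3, 7, 8}:
g(0) = mex{} = 0
g(1) = mex{} = 0
g(2) = mex{} = 0
g(3) = mex{0} = 1
g(4) = mex{0} = 1
g(5) = mex{0} = 1
g(6) = mex{1} = 0
g(7) = mex{0,1} = 2
g(8) = mex{0,1} = 2
g(9) = mex{0} = 1
g(10) = mex{0,1,2} = 3
g(11) = mex{1,2} = 0
The P-positions (g = 0) in 0..11 are 0, 1, 2, 6, 11.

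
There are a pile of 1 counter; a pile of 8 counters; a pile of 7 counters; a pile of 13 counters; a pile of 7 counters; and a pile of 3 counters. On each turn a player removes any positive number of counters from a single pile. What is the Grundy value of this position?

7

Compute the nim-sum pairwise:
1 XOR 8 = 9
9 XOR 7 = 14
14 XOR 13 = 3
3 XOR 7 = 4
4 XOR 3 = 7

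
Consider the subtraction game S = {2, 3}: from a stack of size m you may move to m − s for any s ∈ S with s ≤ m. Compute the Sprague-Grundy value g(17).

1

Compute g(0), g(1), … for moves {2, 3}:
k:     0  1  2  3  4  5  6  7  8  9 10 11 12 13 14 15 16 17
g(k):  0  0  1  1  2  0  0  1  1  2  0  0  1  1  2  0  0  1
So g(17) = 1.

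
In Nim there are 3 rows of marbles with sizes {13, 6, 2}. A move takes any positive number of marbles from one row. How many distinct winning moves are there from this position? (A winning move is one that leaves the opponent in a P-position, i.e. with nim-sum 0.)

1

Write each in binary and XOR column by column:
  1101  (13)
  0110  (6)
  0010  (2)
  ----
  1001  (9)
The overall nim-sum is X = 9. A row of size p has a winning move iff p XOR X < p (reduce it to p XOR X).
  13: 13 XOR 9 = 4 < 13 — winning move (to 4).
  6: 6 XOR 9 = 15 ≥ 6 — no move.
  2: 2 XOR 9 = 11 ≥ 2 — no move.
That gives 1 winning move.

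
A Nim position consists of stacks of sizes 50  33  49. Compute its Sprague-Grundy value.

34

Nim-sum: 50 XOR 33 XOR 49 = 34.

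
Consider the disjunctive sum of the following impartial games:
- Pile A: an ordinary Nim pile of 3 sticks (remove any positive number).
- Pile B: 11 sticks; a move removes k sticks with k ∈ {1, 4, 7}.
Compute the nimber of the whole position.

Pile A is a plain Nim pile of size 3, so its Grundy value is 3.
For pile B, compute g(0), g(1), … with moves {1, 4, 7}:
g(0) = mex{} = 0
g(1) = mex{0} = 1
g(2) = mex{1} = 0
g(3) = mex{0} = 1
g(4) = mex{0,1} = 2
g(5) = mex{1,2} = 0
g(6) = mex{0} = 1
g(7) = mex{0,1} = 2
g(8) = mex{1,2} = 0
g(9) = mex{0} = 1
g(10) = mex{1} = 0
g(11) = mex{0,2} = 1
So g(11) = 1.
By the Sprague-Grundy theorem, the Grundy value of a sum of independent games is the XOR of the component values.
Combined value = 3 XOR 1 = 2.

2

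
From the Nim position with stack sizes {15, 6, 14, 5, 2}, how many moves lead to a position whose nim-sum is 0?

0

Write each in binary and XOR column by column:
  1111  (15)
  0110  (6)
  1110  (14)
  0101  (5)
  0010  (2)
  ----
  0000  (0)
The nim-sum is already 0, so every move leaves a nonzero nim-sum — there are no winning moves.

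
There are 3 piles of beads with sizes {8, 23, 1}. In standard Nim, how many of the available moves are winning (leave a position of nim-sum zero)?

Nim-sum: 8 ⊕ 23 ⊕ 1 = 30.
The overall nim-sum is X = 30. A pile of size p has a winning move iff p XOR X < p (reduce it to p XOR X).
  8: 8 XOR 30 = 22 ≥ 8 — no move.
  23: 23 XOR 30 = 9 < 23 — winning move (to 9).
  1: 1 XOR 30 = 31 ≥ 1 — no move.
That gives 1 winning move.

1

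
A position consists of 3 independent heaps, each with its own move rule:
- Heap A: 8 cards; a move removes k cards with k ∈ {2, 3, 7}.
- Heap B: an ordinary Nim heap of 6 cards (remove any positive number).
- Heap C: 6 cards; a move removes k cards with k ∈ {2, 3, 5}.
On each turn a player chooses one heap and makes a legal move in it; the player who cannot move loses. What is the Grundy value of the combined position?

For heap A, compute g(0), g(1), … with moves {2, 3, 7}:
k:     0  1  2  3  4  5  6  7  8
g(k):  0  0  1  1  2  0  0  1  1
So g(8) = 1.
Heap B is a plain Nim heap of size 6, so its Grundy value is 6.
Grundy values for heap C (subtraction set {2, 3, 5}):
k:     0  1  2  3  4  5  6
g(k):  0  0  1  1  2  2  3
So g(6) = 3.
The value of a disjunctive sum is the nim-sum of the parts.
Combined value = 1 XOR 6 XOR 3 = 4.

4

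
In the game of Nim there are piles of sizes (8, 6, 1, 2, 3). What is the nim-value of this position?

14

Nim-sum: 8 XOR 6 XOR 1 XOR 2 XOR 3 = 14.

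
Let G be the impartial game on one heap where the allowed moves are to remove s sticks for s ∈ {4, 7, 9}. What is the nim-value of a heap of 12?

Compute g(0), g(1), … for moves {4, 7, 9}:
k:     0  1  2  3  4  5  6  7  8  9 10 11 12
g(k):  0  0  0  0  1  1  1  1  2  2  2  2  3
So g(12) = 3.

3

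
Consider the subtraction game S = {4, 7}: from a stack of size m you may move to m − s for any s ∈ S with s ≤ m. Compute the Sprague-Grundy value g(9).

Grundy values for subtraction set {4, 7}:
g(0) = mex{} = 0
g(1) = mex{} = 0
g(2) = mex{} = 0
g(3) = mex{} = 0
g(4) = mex{0} = 1
g(5) = mex{0} = 1
g(6) = mex{0} = 1
g(7) = mex{0} = 1
g(8) = mex{0,1} = 2
g(9) = mex{0,1} = 2
So g(9) = 2.

2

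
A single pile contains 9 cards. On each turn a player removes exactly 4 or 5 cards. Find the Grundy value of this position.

0

Grundy values for subtraction set {4, 5}:
g(0) = mex{} = 0
g(1) = mex{} = 0
g(2) = mex{} = 0
g(3) = mex{} = 0
g(4) = mex{0} = 1
g(5) = mex{0} = 1
g(6) = mex{0} = 1
g(7) = mex{0} = 1
g(8) = mex{0,1} = 2
g(9) = mex{1} = 0
So g(9) = 0.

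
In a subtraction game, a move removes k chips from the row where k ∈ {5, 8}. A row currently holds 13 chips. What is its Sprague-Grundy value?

0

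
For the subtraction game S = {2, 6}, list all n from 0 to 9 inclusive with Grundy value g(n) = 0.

Compute g(0), g(1), … for moves {2, 6}:
k:     0  1  2  3  4  5  6  7  8  9
g(k):  0  0  1  1  0  0  1  1  0  0
The P-positions (g = 0) in 0..9 are 0, 1, 4, 5, 8, 9.

0, 1, 4, 5, 8, 9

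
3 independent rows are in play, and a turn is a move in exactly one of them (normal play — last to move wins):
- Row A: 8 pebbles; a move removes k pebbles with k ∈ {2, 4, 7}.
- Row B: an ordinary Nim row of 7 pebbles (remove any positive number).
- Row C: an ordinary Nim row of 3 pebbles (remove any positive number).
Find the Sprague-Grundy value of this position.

For row A, compute g(0), g(1), … with moves {2, 4, 7}:
k:     0  1  2  3  4  5  6  7  8
g(k):  0  0  1  1  2  2  0  3  1
So g(8) = 1.
Row B is a plain Nim row of size 7, so its Grundy value is 7.
Row C is a plain Nim row of size 3, so its Grundy value is 3.
By the Sprague-Grundy theorem, the Grundy value of a sum of independent games is the XOR of the component values.
Combined value = 1 XOR 7 XOR 3 = 5.

5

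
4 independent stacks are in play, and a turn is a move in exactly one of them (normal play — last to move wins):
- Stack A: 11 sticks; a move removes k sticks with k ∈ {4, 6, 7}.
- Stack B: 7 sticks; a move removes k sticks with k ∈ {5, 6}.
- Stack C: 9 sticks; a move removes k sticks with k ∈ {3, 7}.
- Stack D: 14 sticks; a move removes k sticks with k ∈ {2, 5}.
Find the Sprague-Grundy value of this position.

0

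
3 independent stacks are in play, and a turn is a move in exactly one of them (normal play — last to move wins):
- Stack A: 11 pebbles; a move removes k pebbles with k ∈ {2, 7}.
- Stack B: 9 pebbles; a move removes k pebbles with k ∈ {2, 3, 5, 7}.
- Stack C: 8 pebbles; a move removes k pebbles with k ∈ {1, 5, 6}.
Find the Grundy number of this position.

3

Grundy values for stack A (subtraction set {2, 7}):
k:     0  1  2  3  4  5  6  7  8  9 10 11
g(k):  0  0  1  1  0  0  1  1  2  0  0  1
So g(11) = 1.
For stack B, compute g(0), g(1), … with moves {2, 3, 5, 7}:
g(0) = mex{} = 0
g(1) = mex{} = 0
g(2) = mex{0} = 1
g(3) = mex{0} = 1
g(4) = mex{0,1} = 2
g(5) = mex{0,1} = 2
g(6) = mex{0,1,2} = 3
g(7) = mex{0,1,2} = 3
g(8) = mex{0,1,2,3} = 4
g(9) = mex{1,2,3} = 0
So g(9) = 0.
For stack C, compute g(0), g(1), … with moves {1, 5, 6}:
g(0) = mex{} = 0
g(1) = mex{0} = 1
g(2) = mex{1} = 0
g(3) = mex{0} = 1
g(4) = mex{1} = 0
g(5) = mex{0} = 1
g(6) = mex{0,1} = 2
g(7) = mex{0,1,2} = 3
g(8) = mex{0,1,3} = 2
So g(8) = 2.
The value of a disjunctive sum is the nim-sum of the parts.
Combined value = 1 ⊕ 0 ⊕ 2 = 3.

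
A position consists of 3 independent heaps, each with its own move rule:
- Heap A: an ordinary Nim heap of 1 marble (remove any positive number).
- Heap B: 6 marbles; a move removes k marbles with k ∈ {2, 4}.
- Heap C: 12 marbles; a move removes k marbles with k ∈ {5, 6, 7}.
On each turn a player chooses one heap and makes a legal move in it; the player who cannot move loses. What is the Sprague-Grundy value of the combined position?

Heap A is a plain Nim heap of size 1, so its Grundy value is 1.
Grundy values for heap B (subtraction set {2, 4}):
g(0) = mex{} = 0
g(1) = mex{} = 0
g(2) = mex{0} = 1
g(3) = mex{0} = 1
g(4) = mex{0,1} = 2
g(5) = mex{0,1} = 2
g(6) = mex{1,2} = 0
So g(6) = 0.
For heap C, compute g(0), g(1), … with moves {5, 6, 7}:
k:     0  1  2  3  4  5  6  7  8  9 10 11 12
g(k):  0  0  0  0  0  1  1  1  1  1  2  2  0
So g(12) = 0.
The value of a disjunctive sum is the nim-sum of the parts.
Combined value = 1 ⊕ 0 ⊕ 0 = 1.

1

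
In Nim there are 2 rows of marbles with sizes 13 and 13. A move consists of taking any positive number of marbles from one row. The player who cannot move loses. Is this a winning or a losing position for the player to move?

Compute the nim-sum pairwise:
13 ⊕ 13 = 0
The nim-sum is 0, so this is a P-position: the player to move is in a losing position under optimal play.

Losing position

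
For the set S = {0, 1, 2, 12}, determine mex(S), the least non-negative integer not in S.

3

The values 0, 1, 2 are all present; 3 is the first non-negative integer missing from the set.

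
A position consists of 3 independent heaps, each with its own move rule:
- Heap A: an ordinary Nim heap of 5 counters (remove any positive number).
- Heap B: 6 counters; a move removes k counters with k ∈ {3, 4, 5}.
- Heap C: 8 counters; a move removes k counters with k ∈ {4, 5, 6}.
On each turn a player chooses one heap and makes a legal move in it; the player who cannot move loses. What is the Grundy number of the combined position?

5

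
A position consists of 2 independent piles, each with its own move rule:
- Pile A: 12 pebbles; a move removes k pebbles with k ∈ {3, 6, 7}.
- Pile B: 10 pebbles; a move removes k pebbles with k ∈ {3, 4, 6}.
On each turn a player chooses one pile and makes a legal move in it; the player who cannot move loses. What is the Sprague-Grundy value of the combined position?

For pile A, compute g(0), g(1), … with moves {3, 6, 7}:
k:     0  1  2  3  4  5  6  7  8  9 10 11 12
g(k):  0  0  0  1  1  1  2  2  2  3  0  0  0
So g(12) = 0.
For pile B, compute g(0), g(1), … with moves {3, 4, 6}:
g(0) = mex{} = 0
g(1) = mex{} = 0
g(2) = mex{} = 0
g(3) = mex{0} = 1
g(4) = mex{0} = 1
g(5) = mex{0} = 1
g(6) = mex{0,1} = 2
g(7) = mex{0,1} = 2
g(8) = mex{0,1} = 2
g(9) = mex{1,2} = 0
g(10) = mex{1,2} = 0
So g(10) = 0.
By the Sprague-Grundy theorem, the Grundy value of a sum of independent games is the XOR of the component values.
Combined value = 0 XOR 0 = 0.

0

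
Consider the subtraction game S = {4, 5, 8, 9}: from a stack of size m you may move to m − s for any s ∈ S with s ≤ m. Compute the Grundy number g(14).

Compute g(0), g(1), … for moves {4, 5, 8, 9}:
k:     0  1  2  3  4  5  6  7  8  9 10 11 12 13 14
g(k):  0  0  0  0  1  1  1  1  2  2  2  2  3  0  0
So g(14) = 0.

0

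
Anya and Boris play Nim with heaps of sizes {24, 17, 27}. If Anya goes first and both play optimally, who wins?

Compute the nim-sum pairwise:
24 ^ 17 = 9
9 ^ 27 = 18
The nim-sum is 18 ≠ 0, so this is an N-position: the player to move can win; Anya has a winning move.

Anya wins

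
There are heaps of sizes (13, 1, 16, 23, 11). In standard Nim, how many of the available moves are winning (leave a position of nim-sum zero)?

0

Nim-sum: 13 ⊕ 1 ⊕ 16 ⊕ 23 ⊕ 11 = 0.
The nim-sum is already 0, so every move leaves a nonzero nim-sum — there are no winning moves.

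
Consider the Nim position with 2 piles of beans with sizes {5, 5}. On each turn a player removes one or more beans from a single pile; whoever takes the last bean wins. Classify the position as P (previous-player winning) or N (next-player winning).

P-position

Compute the nim-sum pairwise:
5 XOR 5 = 0
The nim-sum is 0, so this is a P-position: the player to move is in a losing position under optimal play.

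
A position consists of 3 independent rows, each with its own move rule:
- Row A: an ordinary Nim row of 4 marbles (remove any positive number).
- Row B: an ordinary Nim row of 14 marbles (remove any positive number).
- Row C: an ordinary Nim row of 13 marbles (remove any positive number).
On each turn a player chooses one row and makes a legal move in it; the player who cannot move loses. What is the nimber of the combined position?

Row A is a plain Nim row of size 4, so its Grundy value is 4.
Row B is a plain Nim row of size 14, so its Grundy value is 14.
Row C is a plain Nim row of size 13, so its Grundy value is 13.
The value of a disjunctive sum is the nim-sum of the parts.
Combined value = 4 ⊕ 14 ⊕ 13 = 7.

7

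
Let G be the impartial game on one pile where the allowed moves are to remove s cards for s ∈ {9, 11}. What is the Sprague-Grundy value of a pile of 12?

1

Grundy values for subtraction set {9, 11}:
k:     0  1  2  3  4  5  6  7  8  9 10 11 12
g(k):  0  0  0  0  0  0  0  0  0  1  1  1  1
So g(12) = 1.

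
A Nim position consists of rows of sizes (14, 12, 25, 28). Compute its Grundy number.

7

Compute the nim-sum pairwise:
14 ⊕ 12 = 2
2 ⊕ 25 = 27
27 ⊕ 28 = 7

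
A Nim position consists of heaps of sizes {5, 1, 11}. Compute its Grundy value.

Nim-sum: 5 XOR 1 XOR 11 = 15.

15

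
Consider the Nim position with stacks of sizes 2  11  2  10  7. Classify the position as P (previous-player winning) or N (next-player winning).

N-position

Write each in binary and XOR column by column:
  0010  (2)
  1011  (11)
  0010  (2)
  1010  (10)
  0111  (7)
  ----
  0110  (6)
The nim-sum is 6 ≠ 0, so this is an N-position: the player to move can win.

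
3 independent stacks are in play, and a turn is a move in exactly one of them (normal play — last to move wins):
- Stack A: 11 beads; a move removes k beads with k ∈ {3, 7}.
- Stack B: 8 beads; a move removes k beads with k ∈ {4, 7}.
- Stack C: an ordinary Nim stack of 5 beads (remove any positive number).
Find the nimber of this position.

7

Grundy values for stack A (subtraction set {3, 7}):
g(0) = mex{} = 0
g(1) = mex{} = 0
g(2) = mex{} = 0
g(3) = mex{0} = 1
g(4) = mex{0} = 1
g(5) = mex{0} = 1
g(6) = mex{1} = 0
g(7) = mex{0,1} = 2
g(8) = mex{0,1} = 2
g(9) = mex{0} = 1
g(10) = mex{1,2} = 0
g(11) = mex{1,2} = 0
So g(11) = 0.
Build the Grundy sequence for stack B with g(k) = mex{g(k−s) : s ∈ {4, 7}, s ≤ k}:
g(0) = mex{} = 0
g(1) = mex{} = 0
g(2) = mex{} = 0
g(3) = mex{} = 0
g(4) = mex{0} = 1
g(5) = mex{0} = 1
g(6) = mex{0} = 1
g(7) = mex{0} = 1
g(8) = mex{0,1} = 2
So g(8) = 2.
Stack C is a plain Nim stack of size 5, so its Grundy value is 5.
By the Sprague-Grundy theorem, the Grundy value of a sum of independent games is the XOR of the component values.
Combined value = 0 XOR 2 XOR 5 = 7.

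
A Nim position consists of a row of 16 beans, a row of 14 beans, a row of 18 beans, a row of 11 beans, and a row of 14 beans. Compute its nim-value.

9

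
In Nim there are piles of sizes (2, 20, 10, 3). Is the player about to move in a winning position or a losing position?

Compute the nim-sum pairwise:
2 XOR 20 = 22
22 XOR 10 = 28
28 XOR 3 = 31
The nim-sum is 31 ≠ 0, so this is an N-position: the player to move can win.

Winning position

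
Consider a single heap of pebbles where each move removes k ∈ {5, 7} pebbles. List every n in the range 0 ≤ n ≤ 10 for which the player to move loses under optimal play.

0, 1, 2, 3, 4

Grundy values for subtraction set {5, 7}:
k:     0  1  2  3  4  5  6  7  8  9 10
g(k):  0  0  0  0  0  1  1  1  1  1  2
The P-positions (g = 0) in 0..10 are 0, 1, 2, 3, 4.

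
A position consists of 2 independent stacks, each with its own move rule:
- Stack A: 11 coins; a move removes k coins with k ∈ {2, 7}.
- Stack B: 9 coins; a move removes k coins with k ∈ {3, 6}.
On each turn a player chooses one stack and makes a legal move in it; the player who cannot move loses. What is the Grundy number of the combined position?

Grundy values for stack A (subtraction set {2, 7}):
g(0) = mex{} = 0
g(1) = mex{} = 0
g(2) = mex{0} = 1
g(3) = mex{0} = 1
g(4) = mex{1} = 0
g(5) = mex{1} = 0
g(6) = mex{0} = 1
g(7) = mex{0} = 1
g(8) = mex{0,1} = 2
g(9) = mex{1} = 0
g(10) = mex{1,2} = 0
g(11) = mex{0} = 1
So g(11) = 1.
Build the Grundy sequence for stack B with g(k) = mex{g(k−s) : s ∈ {3, 6}, s ≤ k}:
g(0) = mex{} = 0
g(1) = mex{} = 0
g(2) = mex{} = 0
g(3) = mex{0} = 1
g(4) = mex{0} = 1
g(5) = mex{0} = 1
g(6) = mex{0,1} = 2
g(7) = mex{0,1} = 2
g(8) = mex{0,1} = 2
g(9) = mex{1,2} = 0
So g(9) = 0.
By the Sprague-Grundy theorem, the Grundy value of a sum of independent games is the XOR of the component values.
Combined value = 1 XOR 0 = 1.

1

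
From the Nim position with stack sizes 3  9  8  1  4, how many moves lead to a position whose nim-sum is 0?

Write each in binary and XOR column by column:
  0011  (3)
  1001  (9)
  1000  (8)
  0001  (1)
  0100  (4)
  ----
  0111  (7)
The overall nim-sum is X = 7. A stack of size p has a winning move iff p XOR X < p (reduce it to p XOR X).
  3: 3 XOR 7 = 4 ≥ 3 — no move.
  9: 9 XOR 7 = 14 ≥ 9 — no move.
  8: 8 XOR 7 = 15 ≥ 8 — no move.
  1: 1 XOR 7 = 6 ≥ 1 — no move.
  4: 4 XOR 7 = 3 < 4 — winning move (to 3).
That gives 1 winning move.

1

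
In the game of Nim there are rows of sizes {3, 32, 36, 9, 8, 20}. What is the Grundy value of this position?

18

In binary:
  000011  (3)
  100000  (32)
  100100  (36)
  001001  (9)
  001000  (8)
  010100  (20)
  ------
  010010  (18)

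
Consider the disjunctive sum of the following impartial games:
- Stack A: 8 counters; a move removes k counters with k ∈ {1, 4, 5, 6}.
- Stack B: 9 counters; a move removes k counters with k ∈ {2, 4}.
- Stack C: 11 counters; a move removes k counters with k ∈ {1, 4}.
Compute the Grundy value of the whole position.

Build the Grundy sequence for stack A with g(k) = mex{g(k−s) : s ∈ {1, 4, 5, 6}, s ≤ k}:
g(0) = mex{} = 0
g(1) = mex{0} = 1
g(2) = mex{1} = 0
g(3) = mex{0} = 1
g(4) = mex{0,1} = 2
g(5) = mex{0,1,2} = 3
g(6) = mex{0,1,3} = 2
g(7) = mex{0,1,2} = 3
g(8) = mex{0,1,2,3} = 4
So g(8) = 4.
Build the Grundy sequence for stack B with g(k) = mex{g(k−s) : s ∈ {2, 4}, s ≤ k}:
k:     0  1  2  3  4  5  6  7  8  9
g(k):  0  0  1  1  2  2  0  0  1  1
So g(9) = 1.
Grundy values for stack C (subtraction set {1, 4}):
k:     0  1  2  3  4  5  6  7  8  9 10 11
g(k):  0  1  0  1  2  0  1  0  1  2  0  1
So g(11) = 1.
By the Sprague-Grundy theorem, the Grundy value of a sum of independent games is the XOR of the component values.
Combined value = 4 XOR 1 XOR 1 = 4.

4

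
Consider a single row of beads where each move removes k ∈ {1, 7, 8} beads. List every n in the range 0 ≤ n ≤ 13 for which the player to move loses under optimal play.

Grundy values for subtraction set {1, 7, 8}:
k:     0  1  2  3  4  5  6  7  8  9 10 11 12 13
g(k):  0  1  0  1  0  1  0  1  2  3  2  3  2  3
The P-positions (g = 0) in 0..13 are 0, 2, 4, 6.

0, 2, 4, 6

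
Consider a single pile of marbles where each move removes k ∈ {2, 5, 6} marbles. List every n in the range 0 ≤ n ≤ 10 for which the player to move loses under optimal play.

0, 1, 4, 8

Build the Grundy sequence with g(k) = mex{g(k−s) : s ∈ {2, 5, 6}, s ≤ k}:
k:     0  1  2  3  4  5  6  7  8  9 10
g(k):  0  0  1  1  0  2  1  3  0  2  1
The P-positions (g = 0) in 0..10 are 0, 1, 4, 8.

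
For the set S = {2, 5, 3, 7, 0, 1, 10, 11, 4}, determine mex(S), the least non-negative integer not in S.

6

The values 0, 1, 2, 3, 4, 5 are all present; 6 is the first non-negative integer missing from the set.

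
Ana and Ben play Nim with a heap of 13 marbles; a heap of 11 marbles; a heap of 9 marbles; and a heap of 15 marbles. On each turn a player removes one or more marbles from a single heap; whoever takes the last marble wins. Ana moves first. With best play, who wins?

Ben wins

Write each in binary and XOR column by column:
  1101  (13)
  1011  (11)
  1001  (9)
  1111  (15)
  ----
  0000  (0)
The nim-sum is 0, so this is a P-position: the player to move is in a losing position under optimal play; Ana is about to move from it and so loses — Ben wins.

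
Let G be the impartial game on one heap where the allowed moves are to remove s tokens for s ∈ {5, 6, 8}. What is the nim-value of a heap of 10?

2

Grundy values for subtraction set {5, 6, 8}:
k:     0  1  2  3  4  5  6  7  8  9 10
g(k):  0  0  0  0  0  1  1  1  1  1  2
So g(10) = 2.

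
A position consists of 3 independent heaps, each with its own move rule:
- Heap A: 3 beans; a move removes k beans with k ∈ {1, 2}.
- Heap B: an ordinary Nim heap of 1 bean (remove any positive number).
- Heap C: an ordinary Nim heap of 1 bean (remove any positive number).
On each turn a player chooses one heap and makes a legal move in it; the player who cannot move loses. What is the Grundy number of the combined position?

0

Grundy values for heap A (subtraction set {1, 2}):
k:     0  1  2  3
g(k):  0  1  2  0
So g(3) = 0.
Heap B is a plain Nim heap of size 1, so its Grundy value is 1.
Heap C is a plain Nim heap of size 1, so its Grundy value is 1.
By the Sprague-Grundy theorem, the Grundy value of a sum of independent games is the XOR of the component values.
Combined value = 0 XOR 1 XOR 1 = 0.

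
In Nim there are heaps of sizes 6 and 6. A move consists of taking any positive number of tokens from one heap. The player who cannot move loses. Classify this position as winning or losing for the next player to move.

Losing position

Compute the nim-sum pairwise:
6 ⊕ 6 = 0
The nim-sum is 0, so this is a P-position: the player to move is in a losing position under optimal play.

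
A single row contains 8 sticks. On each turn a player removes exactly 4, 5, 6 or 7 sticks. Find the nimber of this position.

2

Compute g(0), g(1), … for moves {4, 5, 6, 7}:
g(0) = mex{} = 0
g(1) = mex{} = 0
g(2) = mex{} = 0
g(3) = mex{} = 0
g(4) = mex{0} = 1
g(5) = mex{0} = 1
g(6) = mex{0} = 1
g(7) = mex{0} = 1
g(8) = mex{0,1} = 2
So g(8) = 2.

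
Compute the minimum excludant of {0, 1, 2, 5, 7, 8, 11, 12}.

The values 0, 1, 2 are all present; 3 is the first non-negative integer missing from the set.

3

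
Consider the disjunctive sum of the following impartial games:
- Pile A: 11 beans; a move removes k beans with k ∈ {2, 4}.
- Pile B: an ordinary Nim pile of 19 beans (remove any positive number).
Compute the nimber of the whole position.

Build the Grundy sequence for pile A with g(k) = mex{g(k−s) : s ∈ {2, 4}, s ≤ k}:
g(0) = mex{} = 0
g(1) = mex{} = 0
g(2) = mex{0} = 1
g(3) = mex{0} = 1
g(4) = mex{0,1} = 2
g(5) = mex{0,1} = 2
g(6) = mex{1,2} = 0
g(7) = mex{1,2} = 0
g(8) = mex{0,2} = 1
g(9) = mex{0,2} = 1
g(10) = mex{0,1} = 2
g(11) = mex{0,1} = 2
So g(11) = 2.
Pile B is a plain Nim pile of size 19, so its Grundy value is 19.
By the Sprague-Grundy theorem, the Grundy value of a sum of independent games is the XOR of the component values.
Combined value = 2 XOR 19 = 17.

17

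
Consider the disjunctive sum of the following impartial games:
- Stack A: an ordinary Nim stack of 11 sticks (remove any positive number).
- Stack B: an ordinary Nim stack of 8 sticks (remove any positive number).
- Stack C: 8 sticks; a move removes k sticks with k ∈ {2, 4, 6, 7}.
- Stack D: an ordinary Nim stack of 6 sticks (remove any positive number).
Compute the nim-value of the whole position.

Stack A is a plain Nim stack of size 11, so its Grundy value is 11.
Stack B is a plain Nim stack of size 8, so its Grundy value is 8.
Build the Grundy sequence for stack C with g(k) = mex{g(k−s) : s ∈ {2, 4, 6, 7}, s ≤ k}:
g(0) = mex{} = 0
g(1) = mex{} = 0
g(2) = mex{0} = 1
g(3) = mex{0} = 1
g(4) = mex{0,1} = 2
g(5) = mex{0,1} = 2
g(6) = mex{0,1,2} = 3
g(7) = mex{0,1,2} = 3
g(8) = mex{0,1,2,3} = 4
So g(8) = 4.
Stack D is a plain Nim stack of size 6, so its Grundy value is 6.
The value of a disjunctive sum is the nim-sum of the parts.
Combined value = 11 XOR 8 XOR 4 XOR 6 = 1.

1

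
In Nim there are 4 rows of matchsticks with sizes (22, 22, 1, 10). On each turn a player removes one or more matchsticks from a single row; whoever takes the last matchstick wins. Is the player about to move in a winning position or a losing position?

Winning position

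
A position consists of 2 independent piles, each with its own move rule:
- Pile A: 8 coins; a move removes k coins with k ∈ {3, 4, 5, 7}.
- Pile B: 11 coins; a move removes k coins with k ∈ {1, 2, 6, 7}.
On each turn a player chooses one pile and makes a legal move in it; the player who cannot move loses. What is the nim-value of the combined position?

2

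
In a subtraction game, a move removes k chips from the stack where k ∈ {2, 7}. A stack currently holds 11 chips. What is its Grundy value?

Build the Grundy sequence with g(k) = mex{g(k−s) : s ∈ {2, 7}, s ≤ k}:
k:     0  1  2  3  4  5  6  7  8  9 10 11
g(k):  0  0  1  1  0  0  1  1  2  0  0  1
So g(11) = 1.

1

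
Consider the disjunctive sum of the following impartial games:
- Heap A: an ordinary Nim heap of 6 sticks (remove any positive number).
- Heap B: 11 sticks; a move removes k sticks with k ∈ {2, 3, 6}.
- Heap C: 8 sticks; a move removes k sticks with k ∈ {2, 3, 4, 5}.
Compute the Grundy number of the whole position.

7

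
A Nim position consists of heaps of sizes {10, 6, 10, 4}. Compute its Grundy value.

Compute the nim-sum pairwise:
10 XOR 6 = 12
12 XOR 10 = 6
6 XOR 4 = 2

2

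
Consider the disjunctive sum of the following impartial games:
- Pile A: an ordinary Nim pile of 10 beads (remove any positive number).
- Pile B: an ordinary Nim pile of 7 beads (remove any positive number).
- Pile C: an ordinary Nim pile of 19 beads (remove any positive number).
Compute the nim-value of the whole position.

30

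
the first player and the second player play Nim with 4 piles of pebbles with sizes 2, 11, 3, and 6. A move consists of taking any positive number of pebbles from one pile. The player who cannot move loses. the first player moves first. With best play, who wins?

the first player wins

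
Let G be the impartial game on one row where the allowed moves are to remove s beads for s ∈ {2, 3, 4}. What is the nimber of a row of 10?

2

Build the Grundy sequence with g(k) = mex{g(k−s) : s ∈ {2, 3, 4}, s ≤ k}:
k:     0  1  2  3  4  5  6  7  8  9 10
g(k):  0  0  1  1  2  2  0  0  1  1  2
So g(10) = 2.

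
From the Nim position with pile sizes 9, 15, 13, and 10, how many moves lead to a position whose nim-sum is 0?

Write each in binary and XOR column by column:
  1001  (9)
  1111  (15)
  1101  (13)
  1010  (10)
  ----
  0001  (1)
The overall nim-sum is X = 1. A pile of size p has a winning move iff p XOR X < p (reduce it to p XOR X).
  9: 9 XOR 1 = 8 < 9 — winning move (to 8).
  15: 15 XOR 1 = 14 < 15 — winning move (to 14).
  13: 13 XOR 1 = 12 < 13 — winning move (to 12).
  10: 10 XOR 1 = 11 ≥ 10 — no move.
That gives 3 winning moves.

3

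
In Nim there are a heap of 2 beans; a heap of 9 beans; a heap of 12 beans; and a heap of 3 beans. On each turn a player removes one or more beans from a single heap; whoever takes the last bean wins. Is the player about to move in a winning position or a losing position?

Winning position

Write each in binary and XOR column by column:
  0010  (2)
  1001  (9)
  1100  (12)
  0011  (3)
  ----
  0100  (4)
The nim-sum is 4 ≠ 0, so this is an N-position: the player to move can win.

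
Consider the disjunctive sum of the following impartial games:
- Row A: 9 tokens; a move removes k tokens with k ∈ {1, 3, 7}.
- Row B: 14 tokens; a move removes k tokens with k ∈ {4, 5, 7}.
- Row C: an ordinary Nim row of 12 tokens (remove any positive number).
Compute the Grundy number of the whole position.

13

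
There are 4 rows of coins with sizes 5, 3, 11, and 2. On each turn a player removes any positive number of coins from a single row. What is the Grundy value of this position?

Compute the nim-sum pairwise:
5 ^ 3 = 6
6 ^ 11 = 13
13 ^ 2 = 15

15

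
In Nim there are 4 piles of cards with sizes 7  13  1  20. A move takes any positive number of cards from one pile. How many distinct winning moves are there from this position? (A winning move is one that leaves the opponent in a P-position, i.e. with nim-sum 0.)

1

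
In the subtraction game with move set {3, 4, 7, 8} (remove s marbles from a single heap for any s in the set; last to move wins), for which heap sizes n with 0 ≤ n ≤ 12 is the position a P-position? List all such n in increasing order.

0, 1, 2, 11, 12

Build the Grundy sequence with g(k) = mex{g(k−s) : s ∈ {3, 4, 7, 8}, s ≤ k}:
k:     0  1  2  3  4  5  6  7  8  9 10 11 12
g(k):  0  0  0  1  1  1  2  2  2  3  3  0  0
The P-positions (g = 0) in 0..12 are 0, 1, 2, 11, 12.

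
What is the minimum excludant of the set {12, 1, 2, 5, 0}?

3

The values 0, 1, 2 are all present; 3 is the first non-negative integer missing from the set.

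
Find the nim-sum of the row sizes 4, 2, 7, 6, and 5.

2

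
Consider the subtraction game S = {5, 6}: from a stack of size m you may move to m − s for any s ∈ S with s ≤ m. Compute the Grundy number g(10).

Build the Grundy sequence with g(k) = mex{g(k−s) : s ∈ {5, 6}, s ≤ k}:
k:     0  1  2  3  4  5  6  7  8  9 10
g(k):  0  0  0  0  0  1  1  1  1  1  2
So g(10) = 2.

2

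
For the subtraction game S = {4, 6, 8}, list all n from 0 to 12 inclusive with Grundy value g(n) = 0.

0, 1, 2, 3, 12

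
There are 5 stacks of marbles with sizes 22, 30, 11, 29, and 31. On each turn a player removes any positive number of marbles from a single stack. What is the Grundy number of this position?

1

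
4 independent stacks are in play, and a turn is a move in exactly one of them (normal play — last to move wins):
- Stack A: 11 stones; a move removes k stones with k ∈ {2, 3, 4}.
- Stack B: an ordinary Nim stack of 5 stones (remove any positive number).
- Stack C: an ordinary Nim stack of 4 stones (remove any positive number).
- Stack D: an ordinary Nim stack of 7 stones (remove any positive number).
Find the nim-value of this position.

Build the Grundy sequence for stack A with g(k) = mex{g(k−s) : s ∈ {2, 3, 4}, s ≤ k}:
k:     0  1  2  3  4  5  6  7  8  9 10 11
g(k):  0  0  1  1  2  2  0  0  1  1  2  2
So g(11) = 2.
Stack B is a plain Nim stack of size 5, so its Grundy value is 5.
Stack C is a plain Nim stack of size 4, so its Grundy value is 4.
Stack D is a plain Nim stack of size 7, so its Grundy value is 7.
The value of a disjunctive sum is the nim-sum of the parts.
Combined value = 2 XOR 5 XOR 4 XOR 7 = 4.

4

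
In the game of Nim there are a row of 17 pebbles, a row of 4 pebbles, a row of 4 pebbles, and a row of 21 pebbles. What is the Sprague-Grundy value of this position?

4

Compute the nim-sum pairwise:
17 ⊕ 4 = 21
21 ⊕ 4 = 17
17 ⊕ 21 = 4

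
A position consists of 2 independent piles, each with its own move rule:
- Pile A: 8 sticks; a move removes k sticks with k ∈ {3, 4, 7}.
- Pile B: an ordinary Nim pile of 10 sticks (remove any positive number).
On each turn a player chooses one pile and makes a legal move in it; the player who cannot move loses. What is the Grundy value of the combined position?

8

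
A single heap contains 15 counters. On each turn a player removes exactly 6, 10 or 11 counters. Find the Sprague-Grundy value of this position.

Build the Grundy sequence with g(k) = mex{g(k−s) : s ∈ {6, 10, 11}, s ≤ k}:
k:     0  1  2  3  4  5  6  7  8  9 10 11 12 13 14 15
g(k):  0  0  0  0  0  0  1  1  1  1  1  1  2  2  2  2
So g(15) = 2.

2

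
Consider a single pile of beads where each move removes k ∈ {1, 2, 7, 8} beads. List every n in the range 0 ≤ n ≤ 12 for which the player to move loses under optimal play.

Build the Grundy sequence with g(k) = mex{g(k−s) : s ∈ {1, 2, 7, 8}, s ≤ k}:
k:     0  1  2  3  4  5  6  7  8  9 10 11 12
g(k):  0  1  2  0  1  2  0  1  2  0  1  2  0
The P-positions (g = 0) in 0..12 are 0, 3, 6, 9, 12.

0, 3, 6, 9, 12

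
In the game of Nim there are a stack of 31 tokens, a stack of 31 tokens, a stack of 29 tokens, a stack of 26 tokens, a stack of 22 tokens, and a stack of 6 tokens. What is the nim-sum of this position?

Compute the nim-sum pairwise:
31 XOR 31 = 0
0 XOR 29 = 29
29 XOR 26 = 7
7 XOR 22 = 17
17 XOR 6 = 23

23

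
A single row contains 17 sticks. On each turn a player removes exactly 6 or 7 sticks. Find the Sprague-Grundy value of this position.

0

Grundy values for subtraction set {6, 7}:
k:     0  1  2  3  4  5  6  7  8  9 10 11 12 13 14 15 16 17
g(k):  0  0  0  0  0  0  1  1  1  1  1  1  2  0  0  0  0  0
So g(17) = 0.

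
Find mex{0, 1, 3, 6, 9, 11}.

The values 0, 1 are all present; 2 is the first non-negative integer missing from the set.

2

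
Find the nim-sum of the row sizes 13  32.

45

Write each in binary and XOR column by column:
  001101  (13)
  100000  (32)
  ------
  101101  (45)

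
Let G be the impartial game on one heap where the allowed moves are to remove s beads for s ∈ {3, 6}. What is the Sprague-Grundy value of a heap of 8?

2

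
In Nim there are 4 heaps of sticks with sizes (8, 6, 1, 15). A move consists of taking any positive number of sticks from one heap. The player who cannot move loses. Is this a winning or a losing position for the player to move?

Losing position

Nim-sum: 8 ⊕ 6 ⊕ 1 ⊕ 15 = 0.
The nim-sum is 0, so this is a P-position: the player to move is in a losing position under optimal play.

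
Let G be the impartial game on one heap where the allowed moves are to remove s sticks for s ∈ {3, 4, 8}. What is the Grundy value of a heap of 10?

1

Grundy values for subtraction set {3, 4, 8}:
k:     0  1  2  3  4  5  6  7  8  9 10
g(k):  0  0  0  1  1  1  2  0  2  3  1
So g(10) = 1.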